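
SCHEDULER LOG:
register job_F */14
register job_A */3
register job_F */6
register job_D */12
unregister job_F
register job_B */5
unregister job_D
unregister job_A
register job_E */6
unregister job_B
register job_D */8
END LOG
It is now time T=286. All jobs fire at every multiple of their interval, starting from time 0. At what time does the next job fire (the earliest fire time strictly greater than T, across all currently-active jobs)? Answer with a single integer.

Answer: 288

Derivation:
Op 1: register job_F */14 -> active={job_F:*/14}
Op 2: register job_A */3 -> active={job_A:*/3, job_F:*/14}
Op 3: register job_F */6 -> active={job_A:*/3, job_F:*/6}
Op 4: register job_D */12 -> active={job_A:*/3, job_D:*/12, job_F:*/6}
Op 5: unregister job_F -> active={job_A:*/3, job_D:*/12}
Op 6: register job_B */5 -> active={job_A:*/3, job_B:*/5, job_D:*/12}
Op 7: unregister job_D -> active={job_A:*/3, job_B:*/5}
Op 8: unregister job_A -> active={job_B:*/5}
Op 9: register job_E */6 -> active={job_B:*/5, job_E:*/6}
Op 10: unregister job_B -> active={job_E:*/6}
Op 11: register job_D */8 -> active={job_D:*/8, job_E:*/6}
  job_D: interval 8, next fire after T=286 is 288
  job_E: interval 6, next fire after T=286 is 288
Earliest fire time = 288 (job job_D)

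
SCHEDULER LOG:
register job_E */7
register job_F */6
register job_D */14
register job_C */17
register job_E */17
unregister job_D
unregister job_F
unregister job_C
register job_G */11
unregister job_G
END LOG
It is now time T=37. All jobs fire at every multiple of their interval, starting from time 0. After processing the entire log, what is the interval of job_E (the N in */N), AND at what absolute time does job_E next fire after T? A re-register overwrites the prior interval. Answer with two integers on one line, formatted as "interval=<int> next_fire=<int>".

Op 1: register job_E */7 -> active={job_E:*/7}
Op 2: register job_F */6 -> active={job_E:*/7, job_F:*/6}
Op 3: register job_D */14 -> active={job_D:*/14, job_E:*/7, job_F:*/6}
Op 4: register job_C */17 -> active={job_C:*/17, job_D:*/14, job_E:*/7, job_F:*/6}
Op 5: register job_E */17 -> active={job_C:*/17, job_D:*/14, job_E:*/17, job_F:*/6}
Op 6: unregister job_D -> active={job_C:*/17, job_E:*/17, job_F:*/6}
Op 7: unregister job_F -> active={job_C:*/17, job_E:*/17}
Op 8: unregister job_C -> active={job_E:*/17}
Op 9: register job_G */11 -> active={job_E:*/17, job_G:*/11}
Op 10: unregister job_G -> active={job_E:*/17}
Final interval of job_E = 17
Next fire of job_E after T=37: (37//17+1)*17 = 51

Answer: interval=17 next_fire=51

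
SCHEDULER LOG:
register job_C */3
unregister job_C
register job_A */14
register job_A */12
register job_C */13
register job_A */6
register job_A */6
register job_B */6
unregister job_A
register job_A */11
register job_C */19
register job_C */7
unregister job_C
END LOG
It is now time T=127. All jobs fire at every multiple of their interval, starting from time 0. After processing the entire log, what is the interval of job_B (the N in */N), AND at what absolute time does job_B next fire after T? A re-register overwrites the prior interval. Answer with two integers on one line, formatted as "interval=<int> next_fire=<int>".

Op 1: register job_C */3 -> active={job_C:*/3}
Op 2: unregister job_C -> active={}
Op 3: register job_A */14 -> active={job_A:*/14}
Op 4: register job_A */12 -> active={job_A:*/12}
Op 5: register job_C */13 -> active={job_A:*/12, job_C:*/13}
Op 6: register job_A */6 -> active={job_A:*/6, job_C:*/13}
Op 7: register job_A */6 -> active={job_A:*/6, job_C:*/13}
Op 8: register job_B */6 -> active={job_A:*/6, job_B:*/6, job_C:*/13}
Op 9: unregister job_A -> active={job_B:*/6, job_C:*/13}
Op 10: register job_A */11 -> active={job_A:*/11, job_B:*/6, job_C:*/13}
Op 11: register job_C */19 -> active={job_A:*/11, job_B:*/6, job_C:*/19}
Op 12: register job_C */7 -> active={job_A:*/11, job_B:*/6, job_C:*/7}
Op 13: unregister job_C -> active={job_A:*/11, job_B:*/6}
Final interval of job_B = 6
Next fire of job_B after T=127: (127//6+1)*6 = 132

Answer: interval=6 next_fire=132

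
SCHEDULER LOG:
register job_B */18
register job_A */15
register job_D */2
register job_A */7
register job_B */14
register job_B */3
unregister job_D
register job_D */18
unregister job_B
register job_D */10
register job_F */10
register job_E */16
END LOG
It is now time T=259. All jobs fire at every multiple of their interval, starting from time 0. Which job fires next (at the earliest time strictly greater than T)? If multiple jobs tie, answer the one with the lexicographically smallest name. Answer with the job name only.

Op 1: register job_B */18 -> active={job_B:*/18}
Op 2: register job_A */15 -> active={job_A:*/15, job_B:*/18}
Op 3: register job_D */2 -> active={job_A:*/15, job_B:*/18, job_D:*/2}
Op 4: register job_A */7 -> active={job_A:*/7, job_B:*/18, job_D:*/2}
Op 5: register job_B */14 -> active={job_A:*/7, job_B:*/14, job_D:*/2}
Op 6: register job_B */3 -> active={job_A:*/7, job_B:*/3, job_D:*/2}
Op 7: unregister job_D -> active={job_A:*/7, job_B:*/3}
Op 8: register job_D */18 -> active={job_A:*/7, job_B:*/3, job_D:*/18}
Op 9: unregister job_B -> active={job_A:*/7, job_D:*/18}
Op 10: register job_D */10 -> active={job_A:*/7, job_D:*/10}
Op 11: register job_F */10 -> active={job_A:*/7, job_D:*/10, job_F:*/10}
Op 12: register job_E */16 -> active={job_A:*/7, job_D:*/10, job_E:*/16, job_F:*/10}
  job_A: interval 7, next fire after T=259 is 266
  job_D: interval 10, next fire after T=259 is 260
  job_E: interval 16, next fire after T=259 is 272
  job_F: interval 10, next fire after T=259 is 260
Earliest = 260, winner (lex tiebreak) = job_D

Answer: job_D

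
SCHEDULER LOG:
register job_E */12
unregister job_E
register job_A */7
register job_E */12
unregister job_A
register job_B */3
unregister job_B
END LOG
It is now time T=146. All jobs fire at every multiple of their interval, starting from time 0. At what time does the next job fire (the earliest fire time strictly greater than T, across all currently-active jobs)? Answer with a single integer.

Answer: 156

Derivation:
Op 1: register job_E */12 -> active={job_E:*/12}
Op 2: unregister job_E -> active={}
Op 3: register job_A */7 -> active={job_A:*/7}
Op 4: register job_E */12 -> active={job_A:*/7, job_E:*/12}
Op 5: unregister job_A -> active={job_E:*/12}
Op 6: register job_B */3 -> active={job_B:*/3, job_E:*/12}
Op 7: unregister job_B -> active={job_E:*/12}
  job_E: interval 12, next fire after T=146 is 156
Earliest fire time = 156 (job job_E)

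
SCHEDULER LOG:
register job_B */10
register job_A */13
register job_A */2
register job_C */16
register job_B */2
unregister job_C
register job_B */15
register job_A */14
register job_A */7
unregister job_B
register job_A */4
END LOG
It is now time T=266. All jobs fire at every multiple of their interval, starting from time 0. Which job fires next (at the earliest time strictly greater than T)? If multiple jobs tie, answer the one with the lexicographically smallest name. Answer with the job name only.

Answer: job_A

Derivation:
Op 1: register job_B */10 -> active={job_B:*/10}
Op 2: register job_A */13 -> active={job_A:*/13, job_B:*/10}
Op 3: register job_A */2 -> active={job_A:*/2, job_B:*/10}
Op 4: register job_C */16 -> active={job_A:*/2, job_B:*/10, job_C:*/16}
Op 5: register job_B */2 -> active={job_A:*/2, job_B:*/2, job_C:*/16}
Op 6: unregister job_C -> active={job_A:*/2, job_B:*/2}
Op 7: register job_B */15 -> active={job_A:*/2, job_B:*/15}
Op 8: register job_A */14 -> active={job_A:*/14, job_B:*/15}
Op 9: register job_A */7 -> active={job_A:*/7, job_B:*/15}
Op 10: unregister job_B -> active={job_A:*/7}
Op 11: register job_A */4 -> active={job_A:*/4}
  job_A: interval 4, next fire after T=266 is 268
Earliest = 268, winner (lex tiebreak) = job_A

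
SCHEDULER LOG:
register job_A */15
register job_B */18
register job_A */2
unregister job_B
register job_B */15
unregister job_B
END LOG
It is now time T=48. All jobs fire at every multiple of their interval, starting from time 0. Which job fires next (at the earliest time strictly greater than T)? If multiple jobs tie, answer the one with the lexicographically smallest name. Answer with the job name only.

Answer: job_A

Derivation:
Op 1: register job_A */15 -> active={job_A:*/15}
Op 2: register job_B */18 -> active={job_A:*/15, job_B:*/18}
Op 3: register job_A */2 -> active={job_A:*/2, job_B:*/18}
Op 4: unregister job_B -> active={job_A:*/2}
Op 5: register job_B */15 -> active={job_A:*/2, job_B:*/15}
Op 6: unregister job_B -> active={job_A:*/2}
  job_A: interval 2, next fire after T=48 is 50
Earliest = 50, winner (lex tiebreak) = job_A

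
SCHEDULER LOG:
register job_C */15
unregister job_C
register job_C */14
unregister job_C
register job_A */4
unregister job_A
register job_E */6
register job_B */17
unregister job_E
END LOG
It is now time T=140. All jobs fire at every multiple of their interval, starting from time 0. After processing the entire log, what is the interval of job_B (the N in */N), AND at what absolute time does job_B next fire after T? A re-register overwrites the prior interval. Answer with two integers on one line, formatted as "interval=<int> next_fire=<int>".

Answer: interval=17 next_fire=153

Derivation:
Op 1: register job_C */15 -> active={job_C:*/15}
Op 2: unregister job_C -> active={}
Op 3: register job_C */14 -> active={job_C:*/14}
Op 4: unregister job_C -> active={}
Op 5: register job_A */4 -> active={job_A:*/4}
Op 6: unregister job_A -> active={}
Op 7: register job_E */6 -> active={job_E:*/6}
Op 8: register job_B */17 -> active={job_B:*/17, job_E:*/6}
Op 9: unregister job_E -> active={job_B:*/17}
Final interval of job_B = 17
Next fire of job_B after T=140: (140//17+1)*17 = 153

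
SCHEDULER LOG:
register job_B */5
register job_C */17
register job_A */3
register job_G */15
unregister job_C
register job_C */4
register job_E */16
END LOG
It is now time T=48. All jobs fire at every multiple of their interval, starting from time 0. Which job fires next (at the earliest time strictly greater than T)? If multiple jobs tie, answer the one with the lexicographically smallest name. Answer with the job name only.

Answer: job_B

Derivation:
Op 1: register job_B */5 -> active={job_B:*/5}
Op 2: register job_C */17 -> active={job_B:*/5, job_C:*/17}
Op 3: register job_A */3 -> active={job_A:*/3, job_B:*/5, job_C:*/17}
Op 4: register job_G */15 -> active={job_A:*/3, job_B:*/5, job_C:*/17, job_G:*/15}
Op 5: unregister job_C -> active={job_A:*/3, job_B:*/5, job_G:*/15}
Op 6: register job_C */4 -> active={job_A:*/3, job_B:*/5, job_C:*/4, job_G:*/15}
Op 7: register job_E */16 -> active={job_A:*/3, job_B:*/5, job_C:*/4, job_E:*/16, job_G:*/15}
  job_A: interval 3, next fire after T=48 is 51
  job_B: interval 5, next fire after T=48 is 50
  job_C: interval 4, next fire after T=48 is 52
  job_E: interval 16, next fire after T=48 is 64
  job_G: interval 15, next fire after T=48 is 60
Earliest = 50, winner (lex tiebreak) = job_B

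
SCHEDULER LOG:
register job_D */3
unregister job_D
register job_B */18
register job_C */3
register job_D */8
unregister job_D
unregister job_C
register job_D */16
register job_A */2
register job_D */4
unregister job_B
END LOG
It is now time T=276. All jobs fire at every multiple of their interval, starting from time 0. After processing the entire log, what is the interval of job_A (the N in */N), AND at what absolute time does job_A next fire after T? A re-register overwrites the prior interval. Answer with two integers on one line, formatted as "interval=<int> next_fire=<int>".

Answer: interval=2 next_fire=278

Derivation:
Op 1: register job_D */3 -> active={job_D:*/3}
Op 2: unregister job_D -> active={}
Op 3: register job_B */18 -> active={job_B:*/18}
Op 4: register job_C */3 -> active={job_B:*/18, job_C:*/3}
Op 5: register job_D */8 -> active={job_B:*/18, job_C:*/3, job_D:*/8}
Op 6: unregister job_D -> active={job_B:*/18, job_C:*/3}
Op 7: unregister job_C -> active={job_B:*/18}
Op 8: register job_D */16 -> active={job_B:*/18, job_D:*/16}
Op 9: register job_A */2 -> active={job_A:*/2, job_B:*/18, job_D:*/16}
Op 10: register job_D */4 -> active={job_A:*/2, job_B:*/18, job_D:*/4}
Op 11: unregister job_B -> active={job_A:*/2, job_D:*/4}
Final interval of job_A = 2
Next fire of job_A after T=276: (276//2+1)*2 = 278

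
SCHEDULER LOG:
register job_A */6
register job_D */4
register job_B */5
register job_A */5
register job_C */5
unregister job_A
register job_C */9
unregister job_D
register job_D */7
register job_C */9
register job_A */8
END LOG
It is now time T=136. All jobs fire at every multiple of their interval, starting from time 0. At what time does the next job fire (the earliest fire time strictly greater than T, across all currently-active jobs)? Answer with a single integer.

Answer: 140

Derivation:
Op 1: register job_A */6 -> active={job_A:*/6}
Op 2: register job_D */4 -> active={job_A:*/6, job_D:*/4}
Op 3: register job_B */5 -> active={job_A:*/6, job_B:*/5, job_D:*/4}
Op 4: register job_A */5 -> active={job_A:*/5, job_B:*/5, job_D:*/4}
Op 5: register job_C */5 -> active={job_A:*/5, job_B:*/5, job_C:*/5, job_D:*/4}
Op 6: unregister job_A -> active={job_B:*/5, job_C:*/5, job_D:*/4}
Op 7: register job_C */9 -> active={job_B:*/5, job_C:*/9, job_D:*/4}
Op 8: unregister job_D -> active={job_B:*/5, job_C:*/9}
Op 9: register job_D */7 -> active={job_B:*/5, job_C:*/9, job_D:*/7}
Op 10: register job_C */9 -> active={job_B:*/5, job_C:*/9, job_D:*/7}
Op 11: register job_A */8 -> active={job_A:*/8, job_B:*/5, job_C:*/9, job_D:*/7}
  job_A: interval 8, next fire after T=136 is 144
  job_B: interval 5, next fire after T=136 is 140
  job_C: interval 9, next fire after T=136 is 144
  job_D: interval 7, next fire after T=136 is 140
Earliest fire time = 140 (job job_B)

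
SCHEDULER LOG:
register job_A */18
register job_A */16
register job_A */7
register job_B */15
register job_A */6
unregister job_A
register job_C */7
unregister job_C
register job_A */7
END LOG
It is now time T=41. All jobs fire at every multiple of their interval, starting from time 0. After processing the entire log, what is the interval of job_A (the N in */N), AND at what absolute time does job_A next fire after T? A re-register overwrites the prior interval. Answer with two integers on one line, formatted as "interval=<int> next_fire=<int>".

Answer: interval=7 next_fire=42

Derivation:
Op 1: register job_A */18 -> active={job_A:*/18}
Op 2: register job_A */16 -> active={job_A:*/16}
Op 3: register job_A */7 -> active={job_A:*/7}
Op 4: register job_B */15 -> active={job_A:*/7, job_B:*/15}
Op 5: register job_A */6 -> active={job_A:*/6, job_B:*/15}
Op 6: unregister job_A -> active={job_B:*/15}
Op 7: register job_C */7 -> active={job_B:*/15, job_C:*/7}
Op 8: unregister job_C -> active={job_B:*/15}
Op 9: register job_A */7 -> active={job_A:*/7, job_B:*/15}
Final interval of job_A = 7
Next fire of job_A after T=41: (41//7+1)*7 = 42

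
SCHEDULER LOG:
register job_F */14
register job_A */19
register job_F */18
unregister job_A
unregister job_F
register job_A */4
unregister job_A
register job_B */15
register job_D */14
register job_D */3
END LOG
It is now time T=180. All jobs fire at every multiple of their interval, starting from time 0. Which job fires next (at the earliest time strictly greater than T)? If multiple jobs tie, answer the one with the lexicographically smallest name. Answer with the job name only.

Answer: job_D

Derivation:
Op 1: register job_F */14 -> active={job_F:*/14}
Op 2: register job_A */19 -> active={job_A:*/19, job_F:*/14}
Op 3: register job_F */18 -> active={job_A:*/19, job_F:*/18}
Op 4: unregister job_A -> active={job_F:*/18}
Op 5: unregister job_F -> active={}
Op 6: register job_A */4 -> active={job_A:*/4}
Op 7: unregister job_A -> active={}
Op 8: register job_B */15 -> active={job_B:*/15}
Op 9: register job_D */14 -> active={job_B:*/15, job_D:*/14}
Op 10: register job_D */3 -> active={job_B:*/15, job_D:*/3}
  job_B: interval 15, next fire after T=180 is 195
  job_D: interval 3, next fire after T=180 is 183
Earliest = 183, winner (lex tiebreak) = job_D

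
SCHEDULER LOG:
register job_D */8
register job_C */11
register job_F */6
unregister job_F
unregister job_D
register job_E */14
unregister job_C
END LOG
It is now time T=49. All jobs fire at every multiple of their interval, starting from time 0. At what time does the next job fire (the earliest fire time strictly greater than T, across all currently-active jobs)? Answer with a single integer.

Answer: 56

Derivation:
Op 1: register job_D */8 -> active={job_D:*/8}
Op 2: register job_C */11 -> active={job_C:*/11, job_D:*/8}
Op 3: register job_F */6 -> active={job_C:*/11, job_D:*/8, job_F:*/6}
Op 4: unregister job_F -> active={job_C:*/11, job_D:*/8}
Op 5: unregister job_D -> active={job_C:*/11}
Op 6: register job_E */14 -> active={job_C:*/11, job_E:*/14}
Op 7: unregister job_C -> active={job_E:*/14}
  job_E: interval 14, next fire after T=49 is 56
Earliest fire time = 56 (job job_E)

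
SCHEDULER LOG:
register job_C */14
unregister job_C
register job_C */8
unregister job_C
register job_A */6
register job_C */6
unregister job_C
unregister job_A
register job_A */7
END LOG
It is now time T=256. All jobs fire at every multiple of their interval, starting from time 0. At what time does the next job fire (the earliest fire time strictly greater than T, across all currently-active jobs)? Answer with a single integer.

Op 1: register job_C */14 -> active={job_C:*/14}
Op 2: unregister job_C -> active={}
Op 3: register job_C */8 -> active={job_C:*/8}
Op 4: unregister job_C -> active={}
Op 5: register job_A */6 -> active={job_A:*/6}
Op 6: register job_C */6 -> active={job_A:*/6, job_C:*/6}
Op 7: unregister job_C -> active={job_A:*/6}
Op 8: unregister job_A -> active={}
Op 9: register job_A */7 -> active={job_A:*/7}
  job_A: interval 7, next fire after T=256 is 259
Earliest fire time = 259 (job job_A)

Answer: 259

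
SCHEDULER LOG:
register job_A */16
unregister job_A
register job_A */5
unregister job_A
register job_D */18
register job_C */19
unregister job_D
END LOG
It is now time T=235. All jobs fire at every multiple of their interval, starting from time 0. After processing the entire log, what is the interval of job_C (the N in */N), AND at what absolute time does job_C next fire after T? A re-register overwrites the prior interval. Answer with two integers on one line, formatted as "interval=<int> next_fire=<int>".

Answer: interval=19 next_fire=247

Derivation:
Op 1: register job_A */16 -> active={job_A:*/16}
Op 2: unregister job_A -> active={}
Op 3: register job_A */5 -> active={job_A:*/5}
Op 4: unregister job_A -> active={}
Op 5: register job_D */18 -> active={job_D:*/18}
Op 6: register job_C */19 -> active={job_C:*/19, job_D:*/18}
Op 7: unregister job_D -> active={job_C:*/19}
Final interval of job_C = 19
Next fire of job_C after T=235: (235//19+1)*19 = 247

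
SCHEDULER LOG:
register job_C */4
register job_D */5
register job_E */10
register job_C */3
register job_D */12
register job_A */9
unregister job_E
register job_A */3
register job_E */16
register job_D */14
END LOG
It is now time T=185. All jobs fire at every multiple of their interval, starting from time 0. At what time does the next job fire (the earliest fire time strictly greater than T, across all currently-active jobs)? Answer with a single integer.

Op 1: register job_C */4 -> active={job_C:*/4}
Op 2: register job_D */5 -> active={job_C:*/4, job_D:*/5}
Op 3: register job_E */10 -> active={job_C:*/4, job_D:*/5, job_E:*/10}
Op 4: register job_C */3 -> active={job_C:*/3, job_D:*/5, job_E:*/10}
Op 5: register job_D */12 -> active={job_C:*/3, job_D:*/12, job_E:*/10}
Op 6: register job_A */9 -> active={job_A:*/9, job_C:*/3, job_D:*/12, job_E:*/10}
Op 7: unregister job_E -> active={job_A:*/9, job_C:*/3, job_D:*/12}
Op 8: register job_A */3 -> active={job_A:*/3, job_C:*/3, job_D:*/12}
Op 9: register job_E */16 -> active={job_A:*/3, job_C:*/3, job_D:*/12, job_E:*/16}
Op 10: register job_D */14 -> active={job_A:*/3, job_C:*/3, job_D:*/14, job_E:*/16}
  job_A: interval 3, next fire after T=185 is 186
  job_C: interval 3, next fire after T=185 is 186
  job_D: interval 14, next fire after T=185 is 196
  job_E: interval 16, next fire after T=185 is 192
Earliest fire time = 186 (job job_A)

Answer: 186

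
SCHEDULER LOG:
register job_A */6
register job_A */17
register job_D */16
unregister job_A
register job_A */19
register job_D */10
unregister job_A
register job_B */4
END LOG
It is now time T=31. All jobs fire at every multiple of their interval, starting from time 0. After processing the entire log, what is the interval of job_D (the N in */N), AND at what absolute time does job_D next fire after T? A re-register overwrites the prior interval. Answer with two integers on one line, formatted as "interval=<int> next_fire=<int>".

Answer: interval=10 next_fire=40

Derivation:
Op 1: register job_A */6 -> active={job_A:*/6}
Op 2: register job_A */17 -> active={job_A:*/17}
Op 3: register job_D */16 -> active={job_A:*/17, job_D:*/16}
Op 4: unregister job_A -> active={job_D:*/16}
Op 5: register job_A */19 -> active={job_A:*/19, job_D:*/16}
Op 6: register job_D */10 -> active={job_A:*/19, job_D:*/10}
Op 7: unregister job_A -> active={job_D:*/10}
Op 8: register job_B */4 -> active={job_B:*/4, job_D:*/10}
Final interval of job_D = 10
Next fire of job_D after T=31: (31//10+1)*10 = 40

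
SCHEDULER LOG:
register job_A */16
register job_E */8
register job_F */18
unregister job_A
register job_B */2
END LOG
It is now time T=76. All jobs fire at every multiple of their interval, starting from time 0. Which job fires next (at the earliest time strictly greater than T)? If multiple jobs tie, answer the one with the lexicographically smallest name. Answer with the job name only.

Op 1: register job_A */16 -> active={job_A:*/16}
Op 2: register job_E */8 -> active={job_A:*/16, job_E:*/8}
Op 3: register job_F */18 -> active={job_A:*/16, job_E:*/8, job_F:*/18}
Op 4: unregister job_A -> active={job_E:*/8, job_F:*/18}
Op 5: register job_B */2 -> active={job_B:*/2, job_E:*/8, job_F:*/18}
  job_B: interval 2, next fire after T=76 is 78
  job_E: interval 8, next fire after T=76 is 80
  job_F: interval 18, next fire after T=76 is 90
Earliest = 78, winner (lex tiebreak) = job_B

Answer: job_B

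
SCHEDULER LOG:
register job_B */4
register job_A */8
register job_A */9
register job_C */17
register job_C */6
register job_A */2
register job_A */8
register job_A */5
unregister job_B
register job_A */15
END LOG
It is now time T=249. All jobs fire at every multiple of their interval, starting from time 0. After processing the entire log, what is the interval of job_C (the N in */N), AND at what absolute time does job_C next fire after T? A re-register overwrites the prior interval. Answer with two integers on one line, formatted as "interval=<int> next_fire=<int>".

Op 1: register job_B */4 -> active={job_B:*/4}
Op 2: register job_A */8 -> active={job_A:*/8, job_B:*/4}
Op 3: register job_A */9 -> active={job_A:*/9, job_B:*/4}
Op 4: register job_C */17 -> active={job_A:*/9, job_B:*/4, job_C:*/17}
Op 5: register job_C */6 -> active={job_A:*/9, job_B:*/4, job_C:*/6}
Op 6: register job_A */2 -> active={job_A:*/2, job_B:*/4, job_C:*/6}
Op 7: register job_A */8 -> active={job_A:*/8, job_B:*/4, job_C:*/6}
Op 8: register job_A */5 -> active={job_A:*/5, job_B:*/4, job_C:*/6}
Op 9: unregister job_B -> active={job_A:*/5, job_C:*/6}
Op 10: register job_A */15 -> active={job_A:*/15, job_C:*/6}
Final interval of job_C = 6
Next fire of job_C after T=249: (249//6+1)*6 = 252

Answer: interval=6 next_fire=252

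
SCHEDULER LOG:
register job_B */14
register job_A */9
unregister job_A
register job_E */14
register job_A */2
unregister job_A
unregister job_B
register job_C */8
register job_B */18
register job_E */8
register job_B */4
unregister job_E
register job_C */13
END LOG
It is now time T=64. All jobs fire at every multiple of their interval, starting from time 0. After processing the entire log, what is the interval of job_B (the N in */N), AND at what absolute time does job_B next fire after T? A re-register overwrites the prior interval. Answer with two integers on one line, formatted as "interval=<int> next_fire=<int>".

Answer: interval=4 next_fire=68

Derivation:
Op 1: register job_B */14 -> active={job_B:*/14}
Op 2: register job_A */9 -> active={job_A:*/9, job_B:*/14}
Op 3: unregister job_A -> active={job_B:*/14}
Op 4: register job_E */14 -> active={job_B:*/14, job_E:*/14}
Op 5: register job_A */2 -> active={job_A:*/2, job_B:*/14, job_E:*/14}
Op 6: unregister job_A -> active={job_B:*/14, job_E:*/14}
Op 7: unregister job_B -> active={job_E:*/14}
Op 8: register job_C */8 -> active={job_C:*/8, job_E:*/14}
Op 9: register job_B */18 -> active={job_B:*/18, job_C:*/8, job_E:*/14}
Op 10: register job_E */8 -> active={job_B:*/18, job_C:*/8, job_E:*/8}
Op 11: register job_B */4 -> active={job_B:*/4, job_C:*/8, job_E:*/8}
Op 12: unregister job_E -> active={job_B:*/4, job_C:*/8}
Op 13: register job_C */13 -> active={job_B:*/4, job_C:*/13}
Final interval of job_B = 4
Next fire of job_B after T=64: (64//4+1)*4 = 68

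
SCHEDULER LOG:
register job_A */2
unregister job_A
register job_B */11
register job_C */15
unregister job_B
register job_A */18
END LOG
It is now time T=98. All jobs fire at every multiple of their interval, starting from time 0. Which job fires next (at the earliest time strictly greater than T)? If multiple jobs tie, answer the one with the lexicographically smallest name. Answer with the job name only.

Answer: job_C

Derivation:
Op 1: register job_A */2 -> active={job_A:*/2}
Op 2: unregister job_A -> active={}
Op 3: register job_B */11 -> active={job_B:*/11}
Op 4: register job_C */15 -> active={job_B:*/11, job_C:*/15}
Op 5: unregister job_B -> active={job_C:*/15}
Op 6: register job_A */18 -> active={job_A:*/18, job_C:*/15}
  job_A: interval 18, next fire after T=98 is 108
  job_C: interval 15, next fire after T=98 is 105
Earliest = 105, winner (lex tiebreak) = job_C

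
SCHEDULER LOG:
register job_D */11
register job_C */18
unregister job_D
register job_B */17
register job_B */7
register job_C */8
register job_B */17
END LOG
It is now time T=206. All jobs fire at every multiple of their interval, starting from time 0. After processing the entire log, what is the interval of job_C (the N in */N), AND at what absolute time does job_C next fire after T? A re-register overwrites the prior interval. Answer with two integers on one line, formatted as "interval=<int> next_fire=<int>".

Op 1: register job_D */11 -> active={job_D:*/11}
Op 2: register job_C */18 -> active={job_C:*/18, job_D:*/11}
Op 3: unregister job_D -> active={job_C:*/18}
Op 4: register job_B */17 -> active={job_B:*/17, job_C:*/18}
Op 5: register job_B */7 -> active={job_B:*/7, job_C:*/18}
Op 6: register job_C */8 -> active={job_B:*/7, job_C:*/8}
Op 7: register job_B */17 -> active={job_B:*/17, job_C:*/8}
Final interval of job_C = 8
Next fire of job_C after T=206: (206//8+1)*8 = 208

Answer: interval=8 next_fire=208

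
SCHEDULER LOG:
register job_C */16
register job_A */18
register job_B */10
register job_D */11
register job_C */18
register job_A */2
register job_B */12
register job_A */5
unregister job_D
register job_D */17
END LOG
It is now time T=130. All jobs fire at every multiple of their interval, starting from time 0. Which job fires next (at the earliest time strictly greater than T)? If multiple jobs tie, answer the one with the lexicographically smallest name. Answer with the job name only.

Op 1: register job_C */16 -> active={job_C:*/16}
Op 2: register job_A */18 -> active={job_A:*/18, job_C:*/16}
Op 3: register job_B */10 -> active={job_A:*/18, job_B:*/10, job_C:*/16}
Op 4: register job_D */11 -> active={job_A:*/18, job_B:*/10, job_C:*/16, job_D:*/11}
Op 5: register job_C */18 -> active={job_A:*/18, job_B:*/10, job_C:*/18, job_D:*/11}
Op 6: register job_A */2 -> active={job_A:*/2, job_B:*/10, job_C:*/18, job_D:*/11}
Op 7: register job_B */12 -> active={job_A:*/2, job_B:*/12, job_C:*/18, job_D:*/11}
Op 8: register job_A */5 -> active={job_A:*/5, job_B:*/12, job_C:*/18, job_D:*/11}
Op 9: unregister job_D -> active={job_A:*/5, job_B:*/12, job_C:*/18}
Op 10: register job_D */17 -> active={job_A:*/5, job_B:*/12, job_C:*/18, job_D:*/17}
  job_A: interval 5, next fire after T=130 is 135
  job_B: interval 12, next fire after T=130 is 132
  job_C: interval 18, next fire after T=130 is 144
  job_D: interval 17, next fire after T=130 is 136
Earliest = 132, winner (lex tiebreak) = job_B

Answer: job_B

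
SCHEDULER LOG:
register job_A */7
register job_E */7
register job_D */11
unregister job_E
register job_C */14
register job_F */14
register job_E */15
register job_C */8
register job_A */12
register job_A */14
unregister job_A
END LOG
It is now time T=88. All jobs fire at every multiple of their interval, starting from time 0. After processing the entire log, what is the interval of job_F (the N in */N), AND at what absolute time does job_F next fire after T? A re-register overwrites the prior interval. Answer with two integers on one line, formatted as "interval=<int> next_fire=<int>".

Answer: interval=14 next_fire=98

Derivation:
Op 1: register job_A */7 -> active={job_A:*/7}
Op 2: register job_E */7 -> active={job_A:*/7, job_E:*/7}
Op 3: register job_D */11 -> active={job_A:*/7, job_D:*/11, job_E:*/7}
Op 4: unregister job_E -> active={job_A:*/7, job_D:*/11}
Op 5: register job_C */14 -> active={job_A:*/7, job_C:*/14, job_D:*/11}
Op 6: register job_F */14 -> active={job_A:*/7, job_C:*/14, job_D:*/11, job_F:*/14}
Op 7: register job_E */15 -> active={job_A:*/7, job_C:*/14, job_D:*/11, job_E:*/15, job_F:*/14}
Op 8: register job_C */8 -> active={job_A:*/7, job_C:*/8, job_D:*/11, job_E:*/15, job_F:*/14}
Op 9: register job_A */12 -> active={job_A:*/12, job_C:*/8, job_D:*/11, job_E:*/15, job_F:*/14}
Op 10: register job_A */14 -> active={job_A:*/14, job_C:*/8, job_D:*/11, job_E:*/15, job_F:*/14}
Op 11: unregister job_A -> active={job_C:*/8, job_D:*/11, job_E:*/15, job_F:*/14}
Final interval of job_F = 14
Next fire of job_F after T=88: (88//14+1)*14 = 98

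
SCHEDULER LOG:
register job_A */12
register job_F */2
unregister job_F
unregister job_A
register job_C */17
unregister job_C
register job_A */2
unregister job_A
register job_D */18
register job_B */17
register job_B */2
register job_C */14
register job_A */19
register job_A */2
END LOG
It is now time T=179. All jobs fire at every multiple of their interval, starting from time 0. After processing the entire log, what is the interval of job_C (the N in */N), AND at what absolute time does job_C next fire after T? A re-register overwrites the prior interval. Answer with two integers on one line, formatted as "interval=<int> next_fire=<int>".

Op 1: register job_A */12 -> active={job_A:*/12}
Op 2: register job_F */2 -> active={job_A:*/12, job_F:*/2}
Op 3: unregister job_F -> active={job_A:*/12}
Op 4: unregister job_A -> active={}
Op 5: register job_C */17 -> active={job_C:*/17}
Op 6: unregister job_C -> active={}
Op 7: register job_A */2 -> active={job_A:*/2}
Op 8: unregister job_A -> active={}
Op 9: register job_D */18 -> active={job_D:*/18}
Op 10: register job_B */17 -> active={job_B:*/17, job_D:*/18}
Op 11: register job_B */2 -> active={job_B:*/2, job_D:*/18}
Op 12: register job_C */14 -> active={job_B:*/2, job_C:*/14, job_D:*/18}
Op 13: register job_A */19 -> active={job_A:*/19, job_B:*/2, job_C:*/14, job_D:*/18}
Op 14: register job_A */2 -> active={job_A:*/2, job_B:*/2, job_C:*/14, job_D:*/18}
Final interval of job_C = 14
Next fire of job_C after T=179: (179//14+1)*14 = 182

Answer: interval=14 next_fire=182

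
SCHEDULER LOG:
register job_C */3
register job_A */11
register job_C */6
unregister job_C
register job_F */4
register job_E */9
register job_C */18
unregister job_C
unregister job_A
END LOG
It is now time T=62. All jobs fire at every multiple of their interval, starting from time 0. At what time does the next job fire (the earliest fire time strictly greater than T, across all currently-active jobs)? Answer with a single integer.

Answer: 63

Derivation:
Op 1: register job_C */3 -> active={job_C:*/3}
Op 2: register job_A */11 -> active={job_A:*/11, job_C:*/3}
Op 3: register job_C */6 -> active={job_A:*/11, job_C:*/6}
Op 4: unregister job_C -> active={job_A:*/11}
Op 5: register job_F */4 -> active={job_A:*/11, job_F:*/4}
Op 6: register job_E */9 -> active={job_A:*/11, job_E:*/9, job_F:*/4}
Op 7: register job_C */18 -> active={job_A:*/11, job_C:*/18, job_E:*/9, job_F:*/4}
Op 8: unregister job_C -> active={job_A:*/11, job_E:*/9, job_F:*/4}
Op 9: unregister job_A -> active={job_E:*/9, job_F:*/4}
  job_E: interval 9, next fire after T=62 is 63
  job_F: interval 4, next fire after T=62 is 64
Earliest fire time = 63 (job job_E)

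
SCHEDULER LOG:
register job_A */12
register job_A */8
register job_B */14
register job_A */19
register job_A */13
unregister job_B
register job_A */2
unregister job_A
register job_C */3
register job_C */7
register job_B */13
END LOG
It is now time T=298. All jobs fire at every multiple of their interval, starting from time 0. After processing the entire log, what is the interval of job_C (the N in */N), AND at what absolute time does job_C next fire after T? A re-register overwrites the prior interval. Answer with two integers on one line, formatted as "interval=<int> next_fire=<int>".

Answer: interval=7 next_fire=301

Derivation:
Op 1: register job_A */12 -> active={job_A:*/12}
Op 2: register job_A */8 -> active={job_A:*/8}
Op 3: register job_B */14 -> active={job_A:*/8, job_B:*/14}
Op 4: register job_A */19 -> active={job_A:*/19, job_B:*/14}
Op 5: register job_A */13 -> active={job_A:*/13, job_B:*/14}
Op 6: unregister job_B -> active={job_A:*/13}
Op 7: register job_A */2 -> active={job_A:*/2}
Op 8: unregister job_A -> active={}
Op 9: register job_C */3 -> active={job_C:*/3}
Op 10: register job_C */7 -> active={job_C:*/7}
Op 11: register job_B */13 -> active={job_B:*/13, job_C:*/7}
Final interval of job_C = 7
Next fire of job_C after T=298: (298//7+1)*7 = 301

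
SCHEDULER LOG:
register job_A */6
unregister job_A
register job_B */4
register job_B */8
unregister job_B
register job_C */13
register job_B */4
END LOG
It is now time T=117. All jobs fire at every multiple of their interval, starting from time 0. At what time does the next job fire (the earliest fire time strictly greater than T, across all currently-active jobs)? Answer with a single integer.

Answer: 120

Derivation:
Op 1: register job_A */6 -> active={job_A:*/6}
Op 2: unregister job_A -> active={}
Op 3: register job_B */4 -> active={job_B:*/4}
Op 4: register job_B */8 -> active={job_B:*/8}
Op 5: unregister job_B -> active={}
Op 6: register job_C */13 -> active={job_C:*/13}
Op 7: register job_B */4 -> active={job_B:*/4, job_C:*/13}
  job_B: interval 4, next fire after T=117 is 120
  job_C: interval 13, next fire after T=117 is 130
Earliest fire time = 120 (job job_B)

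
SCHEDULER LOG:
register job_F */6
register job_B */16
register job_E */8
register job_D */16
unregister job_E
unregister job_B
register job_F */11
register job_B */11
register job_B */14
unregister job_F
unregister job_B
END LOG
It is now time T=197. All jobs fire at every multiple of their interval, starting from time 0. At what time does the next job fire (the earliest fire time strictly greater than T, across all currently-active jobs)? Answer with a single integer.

Op 1: register job_F */6 -> active={job_F:*/6}
Op 2: register job_B */16 -> active={job_B:*/16, job_F:*/6}
Op 3: register job_E */8 -> active={job_B:*/16, job_E:*/8, job_F:*/6}
Op 4: register job_D */16 -> active={job_B:*/16, job_D:*/16, job_E:*/8, job_F:*/6}
Op 5: unregister job_E -> active={job_B:*/16, job_D:*/16, job_F:*/6}
Op 6: unregister job_B -> active={job_D:*/16, job_F:*/6}
Op 7: register job_F */11 -> active={job_D:*/16, job_F:*/11}
Op 8: register job_B */11 -> active={job_B:*/11, job_D:*/16, job_F:*/11}
Op 9: register job_B */14 -> active={job_B:*/14, job_D:*/16, job_F:*/11}
Op 10: unregister job_F -> active={job_B:*/14, job_D:*/16}
Op 11: unregister job_B -> active={job_D:*/16}
  job_D: interval 16, next fire after T=197 is 208
Earliest fire time = 208 (job job_D)

Answer: 208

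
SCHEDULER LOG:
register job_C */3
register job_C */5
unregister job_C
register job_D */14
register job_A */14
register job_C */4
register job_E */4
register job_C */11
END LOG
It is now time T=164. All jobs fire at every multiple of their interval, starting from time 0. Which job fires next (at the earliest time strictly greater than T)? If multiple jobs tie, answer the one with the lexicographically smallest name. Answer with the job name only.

Op 1: register job_C */3 -> active={job_C:*/3}
Op 2: register job_C */5 -> active={job_C:*/5}
Op 3: unregister job_C -> active={}
Op 4: register job_D */14 -> active={job_D:*/14}
Op 5: register job_A */14 -> active={job_A:*/14, job_D:*/14}
Op 6: register job_C */4 -> active={job_A:*/14, job_C:*/4, job_D:*/14}
Op 7: register job_E */4 -> active={job_A:*/14, job_C:*/4, job_D:*/14, job_E:*/4}
Op 8: register job_C */11 -> active={job_A:*/14, job_C:*/11, job_D:*/14, job_E:*/4}
  job_A: interval 14, next fire after T=164 is 168
  job_C: interval 11, next fire after T=164 is 165
  job_D: interval 14, next fire after T=164 is 168
  job_E: interval 4, next fire after T=164 is 168
Earliest = 165, winner (lex tiebreak) = job_C

Answer: job_C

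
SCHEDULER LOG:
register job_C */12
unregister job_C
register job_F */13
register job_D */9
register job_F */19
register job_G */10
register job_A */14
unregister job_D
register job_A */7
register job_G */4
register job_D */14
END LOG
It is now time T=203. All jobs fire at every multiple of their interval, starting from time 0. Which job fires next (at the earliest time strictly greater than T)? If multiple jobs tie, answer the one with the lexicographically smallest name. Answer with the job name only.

Answer: job_G

Derivation:
Op 1: register job_C */12 -> active={job_C:*/12}
Op 2: unregister job_C -> active={}
Op 3: register job_F */13 -> active={job_F:*/13}
Op 4: register job_D */9 -> active={job_D:*/9, job_F:*/13}
Op 5: register job_F */19 -> active={job_D:*/9, job_F:*/19}
Op 6: register job_G */10 -> active={job_D:*/9, job_F:*/19, job_G:*/10}
Op 7: register job_A */14 -> active={job_A:*/14, job_D:*/9, job_F:*/19, job_G:*/10}
Op 8: unregister job_D -> active={job_A:*/14, job_F:*/19, job_G:*/10}
Op 9: register job_A */7 -> active={job_A:*/7, job_F:*/19, job_G:*/10}
Op 10: register job_G */4 -> active={job_A:*/7, job_F:*/19, job_G:*/4}
Op 11: register job_D */14 -> active={job_A:*/7, job_D:*/14, job_F:*/19, job_G:*/4}
  job_A: interval 7, next fire after T=203 is 210
  job_D: interval 14, next fire after T=203 is 210
  job_F: interval 19, next fire after T=203 is 209
  job_G: interval 4, next fire after T=203 is 204
Earliest = 204, winner (lex tiebreak) = job_G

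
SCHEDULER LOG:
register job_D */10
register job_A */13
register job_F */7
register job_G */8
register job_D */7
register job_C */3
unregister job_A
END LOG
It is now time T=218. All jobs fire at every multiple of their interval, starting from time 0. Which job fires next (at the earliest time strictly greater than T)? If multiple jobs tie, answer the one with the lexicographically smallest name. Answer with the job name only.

Answer: job_C

Derivation:
Op 1: register job_D */10 -> active={job_D:*/10}
Op 2: register job_A */13 -> active={job_A:*/13, job_D:*/10}
Op 3: register job_F */7 -> active={job_A:*/13, job_D:*/10, job_F:*/7}
Op 4: register job_G */8 -> active={job_A:*/13, job_D:*/10, job_F:*/7, job_G:*/8}
Op 5: register job_D */7 -> active={job_A:*/13, job_D:*/7, job_F:*/7, job_G:*/8}
Op 6: register job_C */3 -> active={job_A:*/13, job_C:*/3, job_D:*/7, job_F:*/7, job_G:*/8}
Op 7: unregister job_A -> active={job_C:*/3, job_D:*/7, job_F:*/7, job_G:*/8}
  job_C: interval 3, next fire after T=218 is 219
  job_D: interval 7, next fire after T=218 is 224
  job_F: interval 7, next fire after T=218 is 224
  job_G: interval 8, next fire after T=218 is 224
Earliest = 219, winner (lex tiebreak) = job_C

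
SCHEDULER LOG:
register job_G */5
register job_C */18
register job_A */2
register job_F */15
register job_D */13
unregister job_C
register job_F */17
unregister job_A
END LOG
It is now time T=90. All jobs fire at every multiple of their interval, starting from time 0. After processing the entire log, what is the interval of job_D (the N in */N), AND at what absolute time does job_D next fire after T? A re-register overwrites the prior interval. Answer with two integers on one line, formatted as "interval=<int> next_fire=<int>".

Op 1: register job_G */5 -> active={job_G:*/5}
Op 2: register job_C */18 -> active={job_C:*/18, job_G:*/5}
Op 3: register job_A */2 -> active={job_A:*/2, job_C:*/18, job_G:*/5}
Op 4: register job_F */15 -> active={job_A:*/2, job_C:*/18, job_F:*/15, job_G:*/5}
Op 5: register job_D */13 -> active={job_A:*/2, job_C:*/18, job_D:*/13, job_F:*/15, job_G:*/5}
Op 6: unregister job_C -> active={job_A:*/2, job_D:*/13, job_F:*/15, job_G:*/5}
Op 7: register job_F */17 -> active={job_A:*/2, job_D:*/13, job_F:*/17, job_G:*/5}
Op 8: unregister job_A -> active={job_D:*/13, job_F:*/17, job_G:*/5}
Final interval of job_D = 13
Next fire of job_D after T=90: (90//13+1)*13 = 91

Answer: interval=13 next_fire=91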